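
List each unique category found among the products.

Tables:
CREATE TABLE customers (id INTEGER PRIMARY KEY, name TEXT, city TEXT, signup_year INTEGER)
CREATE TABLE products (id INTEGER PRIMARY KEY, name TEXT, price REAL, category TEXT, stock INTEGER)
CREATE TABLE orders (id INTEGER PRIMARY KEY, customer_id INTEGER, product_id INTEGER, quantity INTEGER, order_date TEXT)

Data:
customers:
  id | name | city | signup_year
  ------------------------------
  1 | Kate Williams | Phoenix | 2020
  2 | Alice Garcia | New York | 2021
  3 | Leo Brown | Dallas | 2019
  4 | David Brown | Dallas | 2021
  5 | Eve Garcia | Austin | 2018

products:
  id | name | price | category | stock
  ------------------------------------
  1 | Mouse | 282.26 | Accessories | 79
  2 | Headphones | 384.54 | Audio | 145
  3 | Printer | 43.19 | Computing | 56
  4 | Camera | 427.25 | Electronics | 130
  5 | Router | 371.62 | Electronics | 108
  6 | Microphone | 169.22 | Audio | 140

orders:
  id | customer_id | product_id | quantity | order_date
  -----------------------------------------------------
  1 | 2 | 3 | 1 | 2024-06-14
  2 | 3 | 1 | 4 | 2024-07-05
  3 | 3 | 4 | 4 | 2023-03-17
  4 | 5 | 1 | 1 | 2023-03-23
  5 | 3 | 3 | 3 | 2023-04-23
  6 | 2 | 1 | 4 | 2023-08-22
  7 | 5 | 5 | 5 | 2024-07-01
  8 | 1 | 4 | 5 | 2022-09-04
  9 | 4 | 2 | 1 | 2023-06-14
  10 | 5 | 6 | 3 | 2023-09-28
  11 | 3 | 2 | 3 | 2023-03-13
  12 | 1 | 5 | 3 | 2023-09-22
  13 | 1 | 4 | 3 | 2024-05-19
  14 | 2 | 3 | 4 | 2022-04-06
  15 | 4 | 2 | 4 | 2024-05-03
SELECT DISTINCT category FROM products

Execution result:
category
Accessories
Audio
Computing
Electronics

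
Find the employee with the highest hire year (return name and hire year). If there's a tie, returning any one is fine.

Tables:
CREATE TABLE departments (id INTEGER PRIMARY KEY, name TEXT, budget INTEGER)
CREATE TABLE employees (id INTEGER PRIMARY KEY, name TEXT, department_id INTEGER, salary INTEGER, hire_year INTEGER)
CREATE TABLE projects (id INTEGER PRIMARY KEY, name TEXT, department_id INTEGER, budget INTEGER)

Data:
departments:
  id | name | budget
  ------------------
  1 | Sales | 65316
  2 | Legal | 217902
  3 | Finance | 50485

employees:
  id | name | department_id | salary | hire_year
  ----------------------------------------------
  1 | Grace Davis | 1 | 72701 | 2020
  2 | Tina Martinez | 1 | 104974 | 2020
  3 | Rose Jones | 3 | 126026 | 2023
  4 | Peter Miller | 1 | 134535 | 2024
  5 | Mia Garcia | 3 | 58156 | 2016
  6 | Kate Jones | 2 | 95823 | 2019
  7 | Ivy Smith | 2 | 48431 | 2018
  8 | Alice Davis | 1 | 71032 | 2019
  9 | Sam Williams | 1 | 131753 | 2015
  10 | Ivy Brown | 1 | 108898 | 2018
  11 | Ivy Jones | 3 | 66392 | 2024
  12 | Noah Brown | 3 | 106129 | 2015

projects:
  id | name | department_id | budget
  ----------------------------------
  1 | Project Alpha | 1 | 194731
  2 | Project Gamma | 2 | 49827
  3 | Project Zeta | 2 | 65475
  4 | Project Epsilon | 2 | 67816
SELECT name, hire_year FROM employees ORDER BY hire_year DESC LIMIT 1

Execution result:
name | hire_year
Peter Miller | 2024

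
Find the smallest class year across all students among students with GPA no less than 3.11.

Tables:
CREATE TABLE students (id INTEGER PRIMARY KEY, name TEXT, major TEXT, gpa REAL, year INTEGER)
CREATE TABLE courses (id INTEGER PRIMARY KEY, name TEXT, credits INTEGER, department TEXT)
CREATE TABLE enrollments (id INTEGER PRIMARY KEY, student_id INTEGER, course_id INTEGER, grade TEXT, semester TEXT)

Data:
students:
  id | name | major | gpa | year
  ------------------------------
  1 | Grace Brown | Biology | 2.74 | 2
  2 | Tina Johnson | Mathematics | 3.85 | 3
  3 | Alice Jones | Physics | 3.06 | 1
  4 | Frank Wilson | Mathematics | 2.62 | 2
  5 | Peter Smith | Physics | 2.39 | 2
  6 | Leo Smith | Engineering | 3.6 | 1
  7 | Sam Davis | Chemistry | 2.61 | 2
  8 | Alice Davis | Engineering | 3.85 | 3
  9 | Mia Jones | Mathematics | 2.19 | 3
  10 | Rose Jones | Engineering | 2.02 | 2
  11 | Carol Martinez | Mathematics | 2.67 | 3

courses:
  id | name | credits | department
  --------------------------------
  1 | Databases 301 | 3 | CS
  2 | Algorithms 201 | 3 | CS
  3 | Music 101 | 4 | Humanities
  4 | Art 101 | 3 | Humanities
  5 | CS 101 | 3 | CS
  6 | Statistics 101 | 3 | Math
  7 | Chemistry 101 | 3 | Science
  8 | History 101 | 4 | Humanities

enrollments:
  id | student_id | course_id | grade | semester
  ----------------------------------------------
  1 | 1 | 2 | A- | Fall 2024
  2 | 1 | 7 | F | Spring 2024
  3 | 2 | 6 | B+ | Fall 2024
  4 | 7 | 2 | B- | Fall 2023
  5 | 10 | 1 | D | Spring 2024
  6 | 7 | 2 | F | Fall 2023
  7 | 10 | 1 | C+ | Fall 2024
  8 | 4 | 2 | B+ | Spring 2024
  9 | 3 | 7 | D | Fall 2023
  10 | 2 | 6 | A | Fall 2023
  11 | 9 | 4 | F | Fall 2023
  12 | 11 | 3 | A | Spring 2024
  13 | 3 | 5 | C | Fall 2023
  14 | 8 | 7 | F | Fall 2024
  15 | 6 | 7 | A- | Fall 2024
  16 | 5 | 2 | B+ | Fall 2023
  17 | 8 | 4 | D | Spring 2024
SELECT MIN(year) FROM students WHERE gpa >= 3.11

Execution result:
1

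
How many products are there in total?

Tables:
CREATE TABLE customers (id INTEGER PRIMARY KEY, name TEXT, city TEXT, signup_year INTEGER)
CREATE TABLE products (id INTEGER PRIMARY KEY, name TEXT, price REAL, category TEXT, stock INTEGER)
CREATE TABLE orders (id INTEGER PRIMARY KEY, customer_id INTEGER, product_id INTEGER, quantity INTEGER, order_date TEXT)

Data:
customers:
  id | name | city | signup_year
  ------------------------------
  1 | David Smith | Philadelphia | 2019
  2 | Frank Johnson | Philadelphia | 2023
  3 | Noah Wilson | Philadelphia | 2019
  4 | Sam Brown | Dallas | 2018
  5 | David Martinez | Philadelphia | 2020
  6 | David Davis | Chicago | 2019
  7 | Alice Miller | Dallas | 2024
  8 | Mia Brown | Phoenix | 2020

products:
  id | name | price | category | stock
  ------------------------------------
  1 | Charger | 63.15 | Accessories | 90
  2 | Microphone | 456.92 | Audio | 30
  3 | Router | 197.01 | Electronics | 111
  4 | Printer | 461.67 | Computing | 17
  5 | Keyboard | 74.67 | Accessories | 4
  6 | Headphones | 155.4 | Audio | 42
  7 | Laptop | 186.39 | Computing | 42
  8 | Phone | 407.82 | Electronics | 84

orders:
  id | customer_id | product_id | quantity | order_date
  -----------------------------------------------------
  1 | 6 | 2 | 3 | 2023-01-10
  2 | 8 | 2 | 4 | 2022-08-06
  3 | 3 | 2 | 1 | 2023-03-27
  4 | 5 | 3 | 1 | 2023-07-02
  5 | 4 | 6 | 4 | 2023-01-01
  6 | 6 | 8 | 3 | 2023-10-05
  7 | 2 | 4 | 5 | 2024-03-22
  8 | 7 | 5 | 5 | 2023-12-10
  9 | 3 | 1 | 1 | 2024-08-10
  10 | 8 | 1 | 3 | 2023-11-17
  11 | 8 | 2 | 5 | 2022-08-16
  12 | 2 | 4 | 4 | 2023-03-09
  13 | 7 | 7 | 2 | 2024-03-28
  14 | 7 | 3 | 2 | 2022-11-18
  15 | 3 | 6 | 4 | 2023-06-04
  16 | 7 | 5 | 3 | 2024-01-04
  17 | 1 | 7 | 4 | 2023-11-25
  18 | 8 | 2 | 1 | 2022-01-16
SELECT COUNT(*) FROM products

Execution result:
8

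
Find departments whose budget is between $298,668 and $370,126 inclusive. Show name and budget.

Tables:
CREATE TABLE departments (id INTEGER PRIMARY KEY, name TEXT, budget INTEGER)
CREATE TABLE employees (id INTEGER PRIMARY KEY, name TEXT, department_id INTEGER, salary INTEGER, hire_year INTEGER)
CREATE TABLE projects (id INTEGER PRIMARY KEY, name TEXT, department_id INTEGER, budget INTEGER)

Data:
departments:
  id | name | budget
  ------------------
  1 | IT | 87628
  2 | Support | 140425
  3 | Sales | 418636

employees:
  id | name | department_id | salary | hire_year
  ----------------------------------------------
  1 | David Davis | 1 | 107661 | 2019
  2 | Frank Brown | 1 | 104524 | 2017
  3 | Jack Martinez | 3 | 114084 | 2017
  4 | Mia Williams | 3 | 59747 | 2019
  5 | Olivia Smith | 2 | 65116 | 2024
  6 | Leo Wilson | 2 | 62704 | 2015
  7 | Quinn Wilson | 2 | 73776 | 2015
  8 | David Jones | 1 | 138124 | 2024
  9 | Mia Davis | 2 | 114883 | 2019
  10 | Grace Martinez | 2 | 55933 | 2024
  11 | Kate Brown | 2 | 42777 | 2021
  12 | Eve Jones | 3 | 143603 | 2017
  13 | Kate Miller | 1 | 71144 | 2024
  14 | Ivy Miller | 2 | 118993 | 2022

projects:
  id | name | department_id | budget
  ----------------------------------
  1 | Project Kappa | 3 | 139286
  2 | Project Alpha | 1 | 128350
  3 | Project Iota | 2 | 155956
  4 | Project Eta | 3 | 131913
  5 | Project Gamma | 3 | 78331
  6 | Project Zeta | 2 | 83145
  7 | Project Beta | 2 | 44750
SELECT name, budget FROM departments WHERE budget BETWEEN 298668 AND 370126

Execution result:
(no rows)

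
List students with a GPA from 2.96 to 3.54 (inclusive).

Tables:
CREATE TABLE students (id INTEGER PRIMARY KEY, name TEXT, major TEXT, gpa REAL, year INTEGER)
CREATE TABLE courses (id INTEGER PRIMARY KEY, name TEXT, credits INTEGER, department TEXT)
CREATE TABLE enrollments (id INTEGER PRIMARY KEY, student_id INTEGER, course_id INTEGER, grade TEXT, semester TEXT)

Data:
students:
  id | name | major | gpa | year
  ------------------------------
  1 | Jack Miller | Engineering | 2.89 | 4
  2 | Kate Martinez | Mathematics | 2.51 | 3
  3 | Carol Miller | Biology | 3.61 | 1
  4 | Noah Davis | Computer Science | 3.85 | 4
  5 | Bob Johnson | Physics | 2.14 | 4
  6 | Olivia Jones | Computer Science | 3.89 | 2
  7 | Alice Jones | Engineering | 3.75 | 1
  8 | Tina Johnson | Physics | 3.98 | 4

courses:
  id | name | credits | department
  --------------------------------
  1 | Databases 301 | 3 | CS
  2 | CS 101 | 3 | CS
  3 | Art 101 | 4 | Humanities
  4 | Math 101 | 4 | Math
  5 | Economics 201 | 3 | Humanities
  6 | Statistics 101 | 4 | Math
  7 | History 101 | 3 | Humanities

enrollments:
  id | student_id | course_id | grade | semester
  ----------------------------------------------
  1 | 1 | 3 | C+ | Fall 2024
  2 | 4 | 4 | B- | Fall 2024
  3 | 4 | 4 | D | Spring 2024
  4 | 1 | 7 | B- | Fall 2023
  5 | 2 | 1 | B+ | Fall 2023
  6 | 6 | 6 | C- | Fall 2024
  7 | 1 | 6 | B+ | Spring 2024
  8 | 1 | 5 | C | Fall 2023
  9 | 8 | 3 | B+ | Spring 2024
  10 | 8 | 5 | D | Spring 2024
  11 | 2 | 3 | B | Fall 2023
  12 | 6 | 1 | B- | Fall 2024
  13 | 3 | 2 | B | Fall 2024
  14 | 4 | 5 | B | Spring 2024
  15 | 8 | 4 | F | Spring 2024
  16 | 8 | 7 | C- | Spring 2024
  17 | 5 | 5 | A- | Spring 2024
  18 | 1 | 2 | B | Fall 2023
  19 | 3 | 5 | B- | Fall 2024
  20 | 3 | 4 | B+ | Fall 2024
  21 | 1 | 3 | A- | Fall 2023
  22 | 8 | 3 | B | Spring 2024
SELECT name, gpa FROM students WHERE gpa BETWEEN 2.96 AND 3.54

Execution result:
(no rows)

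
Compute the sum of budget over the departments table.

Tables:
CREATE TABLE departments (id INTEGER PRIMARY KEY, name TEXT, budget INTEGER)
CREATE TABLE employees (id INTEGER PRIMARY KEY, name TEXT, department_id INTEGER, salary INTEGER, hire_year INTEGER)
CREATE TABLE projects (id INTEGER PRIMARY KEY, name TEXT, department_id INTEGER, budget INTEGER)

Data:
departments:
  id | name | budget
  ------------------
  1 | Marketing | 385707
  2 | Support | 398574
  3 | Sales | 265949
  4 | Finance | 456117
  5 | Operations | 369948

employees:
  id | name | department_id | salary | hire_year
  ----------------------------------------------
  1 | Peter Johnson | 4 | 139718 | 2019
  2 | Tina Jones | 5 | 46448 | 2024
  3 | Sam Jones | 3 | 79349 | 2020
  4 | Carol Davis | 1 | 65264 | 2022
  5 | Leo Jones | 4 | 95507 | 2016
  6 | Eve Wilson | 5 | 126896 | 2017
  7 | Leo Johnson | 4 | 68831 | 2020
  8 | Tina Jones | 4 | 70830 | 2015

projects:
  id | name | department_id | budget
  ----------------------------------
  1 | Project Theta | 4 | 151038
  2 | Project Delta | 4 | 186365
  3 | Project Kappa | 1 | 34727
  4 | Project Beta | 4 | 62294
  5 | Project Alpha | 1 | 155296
SELECT SUM(budget) FROM departments

Execution result:
1876295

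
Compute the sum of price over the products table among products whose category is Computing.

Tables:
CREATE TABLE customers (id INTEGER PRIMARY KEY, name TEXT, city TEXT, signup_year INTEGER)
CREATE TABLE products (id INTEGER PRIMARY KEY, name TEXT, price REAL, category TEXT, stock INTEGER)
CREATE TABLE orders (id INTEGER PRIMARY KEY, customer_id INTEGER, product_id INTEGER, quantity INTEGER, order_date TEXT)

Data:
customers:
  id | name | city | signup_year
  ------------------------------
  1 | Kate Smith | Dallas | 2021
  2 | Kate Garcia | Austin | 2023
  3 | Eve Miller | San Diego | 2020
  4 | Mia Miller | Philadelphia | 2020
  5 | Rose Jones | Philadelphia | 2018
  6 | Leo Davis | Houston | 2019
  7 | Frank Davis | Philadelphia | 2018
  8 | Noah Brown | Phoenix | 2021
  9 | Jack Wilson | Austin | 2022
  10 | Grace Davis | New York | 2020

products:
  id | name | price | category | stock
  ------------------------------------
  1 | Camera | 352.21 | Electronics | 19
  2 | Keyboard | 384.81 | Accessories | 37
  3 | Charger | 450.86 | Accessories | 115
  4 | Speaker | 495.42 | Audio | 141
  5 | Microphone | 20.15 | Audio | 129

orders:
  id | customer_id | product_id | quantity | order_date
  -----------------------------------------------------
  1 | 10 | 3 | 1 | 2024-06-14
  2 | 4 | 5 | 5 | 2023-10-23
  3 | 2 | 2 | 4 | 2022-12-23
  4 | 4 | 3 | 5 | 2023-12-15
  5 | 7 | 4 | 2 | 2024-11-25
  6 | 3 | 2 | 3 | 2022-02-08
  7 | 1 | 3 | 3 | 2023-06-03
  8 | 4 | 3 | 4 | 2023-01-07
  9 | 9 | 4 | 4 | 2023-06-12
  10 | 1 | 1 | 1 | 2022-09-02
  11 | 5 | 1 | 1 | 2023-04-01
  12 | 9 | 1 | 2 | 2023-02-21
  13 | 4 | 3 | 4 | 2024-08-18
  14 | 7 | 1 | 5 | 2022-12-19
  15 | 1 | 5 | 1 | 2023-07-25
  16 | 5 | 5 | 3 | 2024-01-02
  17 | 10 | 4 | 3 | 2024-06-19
SELECT SUM(price) FROM products WHERE category = 'Computing'

Execution result:
NULL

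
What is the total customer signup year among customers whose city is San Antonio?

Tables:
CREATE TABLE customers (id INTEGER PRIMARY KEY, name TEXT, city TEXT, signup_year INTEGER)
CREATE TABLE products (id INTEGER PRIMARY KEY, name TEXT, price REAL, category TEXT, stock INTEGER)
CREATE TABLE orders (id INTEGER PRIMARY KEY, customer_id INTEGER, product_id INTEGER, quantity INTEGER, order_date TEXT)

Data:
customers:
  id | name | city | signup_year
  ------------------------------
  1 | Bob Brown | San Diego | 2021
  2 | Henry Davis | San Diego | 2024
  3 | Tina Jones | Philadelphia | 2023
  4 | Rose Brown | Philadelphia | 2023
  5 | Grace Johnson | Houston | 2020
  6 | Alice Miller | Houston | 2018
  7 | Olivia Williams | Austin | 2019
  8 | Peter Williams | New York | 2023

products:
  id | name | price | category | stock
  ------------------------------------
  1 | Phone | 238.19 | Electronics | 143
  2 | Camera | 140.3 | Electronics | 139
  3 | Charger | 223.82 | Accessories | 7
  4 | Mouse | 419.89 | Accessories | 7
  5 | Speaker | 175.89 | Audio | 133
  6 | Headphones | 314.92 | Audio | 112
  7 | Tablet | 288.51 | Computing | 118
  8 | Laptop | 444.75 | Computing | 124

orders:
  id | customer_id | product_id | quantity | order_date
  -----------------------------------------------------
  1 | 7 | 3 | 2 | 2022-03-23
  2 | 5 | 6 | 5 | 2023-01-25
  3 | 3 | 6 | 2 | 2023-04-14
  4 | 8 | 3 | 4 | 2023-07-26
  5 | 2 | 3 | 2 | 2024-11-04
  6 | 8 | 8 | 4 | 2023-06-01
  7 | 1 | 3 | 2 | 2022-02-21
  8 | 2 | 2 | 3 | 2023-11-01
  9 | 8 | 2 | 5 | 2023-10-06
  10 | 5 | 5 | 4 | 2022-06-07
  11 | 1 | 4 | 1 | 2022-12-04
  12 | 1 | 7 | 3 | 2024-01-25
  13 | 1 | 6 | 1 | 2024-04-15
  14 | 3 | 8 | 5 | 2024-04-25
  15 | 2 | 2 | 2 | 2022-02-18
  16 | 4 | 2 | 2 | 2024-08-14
SELECT SUM(signup_year) FROM customers WHERE city = 'San Antonio'

Execution result:
NULL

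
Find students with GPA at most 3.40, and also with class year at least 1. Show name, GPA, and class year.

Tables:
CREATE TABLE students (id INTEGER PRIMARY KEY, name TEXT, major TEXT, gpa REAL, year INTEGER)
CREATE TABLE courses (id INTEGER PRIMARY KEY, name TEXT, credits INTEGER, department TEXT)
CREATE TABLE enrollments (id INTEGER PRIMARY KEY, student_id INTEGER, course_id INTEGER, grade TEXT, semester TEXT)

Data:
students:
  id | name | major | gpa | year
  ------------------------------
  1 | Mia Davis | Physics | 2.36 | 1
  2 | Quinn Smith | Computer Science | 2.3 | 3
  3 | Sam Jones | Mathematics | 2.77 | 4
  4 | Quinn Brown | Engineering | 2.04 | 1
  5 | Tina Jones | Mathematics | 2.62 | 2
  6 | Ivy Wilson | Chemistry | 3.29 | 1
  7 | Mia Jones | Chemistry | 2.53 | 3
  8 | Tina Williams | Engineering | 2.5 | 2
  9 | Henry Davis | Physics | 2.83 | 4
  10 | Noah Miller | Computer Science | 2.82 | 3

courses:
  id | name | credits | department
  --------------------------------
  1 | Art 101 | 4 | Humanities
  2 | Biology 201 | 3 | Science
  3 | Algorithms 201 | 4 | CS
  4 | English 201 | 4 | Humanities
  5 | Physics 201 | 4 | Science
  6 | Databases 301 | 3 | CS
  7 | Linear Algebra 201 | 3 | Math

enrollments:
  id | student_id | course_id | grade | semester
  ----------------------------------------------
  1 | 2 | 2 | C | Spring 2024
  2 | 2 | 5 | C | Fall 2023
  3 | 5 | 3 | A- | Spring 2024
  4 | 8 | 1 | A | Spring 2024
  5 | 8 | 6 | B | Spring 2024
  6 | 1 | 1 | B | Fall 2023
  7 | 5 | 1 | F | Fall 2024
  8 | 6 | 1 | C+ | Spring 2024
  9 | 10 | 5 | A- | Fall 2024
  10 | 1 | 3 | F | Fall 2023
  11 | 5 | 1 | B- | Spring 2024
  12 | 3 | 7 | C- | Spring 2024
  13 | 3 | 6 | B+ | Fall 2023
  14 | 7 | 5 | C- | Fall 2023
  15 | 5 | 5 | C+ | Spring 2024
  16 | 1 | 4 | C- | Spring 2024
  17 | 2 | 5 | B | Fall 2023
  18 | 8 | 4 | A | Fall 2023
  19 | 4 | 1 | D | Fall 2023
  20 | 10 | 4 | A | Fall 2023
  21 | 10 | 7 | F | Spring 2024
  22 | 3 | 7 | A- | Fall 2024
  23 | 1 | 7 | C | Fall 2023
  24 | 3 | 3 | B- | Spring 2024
SELECT name, gpa, year FROM students WHERE gpa <= 3.4 AND year >= 1

Execution result:
name | gpa | year
Mia Davis | 2.36 | 1
Quinn Smith | 2.30 | 3
Sam Jones | 2.77 | 4
Quinn Brown | 2.04 | 1
Tina Jones | 2.62 | 2
Ivy Wilson | 3.29 | 1
Mia Jones | 2.53 | 3
Tina Williams | 2.50 | 2
Henry Davis | 2.83 | 4
Noah Miller | 2.82 | 3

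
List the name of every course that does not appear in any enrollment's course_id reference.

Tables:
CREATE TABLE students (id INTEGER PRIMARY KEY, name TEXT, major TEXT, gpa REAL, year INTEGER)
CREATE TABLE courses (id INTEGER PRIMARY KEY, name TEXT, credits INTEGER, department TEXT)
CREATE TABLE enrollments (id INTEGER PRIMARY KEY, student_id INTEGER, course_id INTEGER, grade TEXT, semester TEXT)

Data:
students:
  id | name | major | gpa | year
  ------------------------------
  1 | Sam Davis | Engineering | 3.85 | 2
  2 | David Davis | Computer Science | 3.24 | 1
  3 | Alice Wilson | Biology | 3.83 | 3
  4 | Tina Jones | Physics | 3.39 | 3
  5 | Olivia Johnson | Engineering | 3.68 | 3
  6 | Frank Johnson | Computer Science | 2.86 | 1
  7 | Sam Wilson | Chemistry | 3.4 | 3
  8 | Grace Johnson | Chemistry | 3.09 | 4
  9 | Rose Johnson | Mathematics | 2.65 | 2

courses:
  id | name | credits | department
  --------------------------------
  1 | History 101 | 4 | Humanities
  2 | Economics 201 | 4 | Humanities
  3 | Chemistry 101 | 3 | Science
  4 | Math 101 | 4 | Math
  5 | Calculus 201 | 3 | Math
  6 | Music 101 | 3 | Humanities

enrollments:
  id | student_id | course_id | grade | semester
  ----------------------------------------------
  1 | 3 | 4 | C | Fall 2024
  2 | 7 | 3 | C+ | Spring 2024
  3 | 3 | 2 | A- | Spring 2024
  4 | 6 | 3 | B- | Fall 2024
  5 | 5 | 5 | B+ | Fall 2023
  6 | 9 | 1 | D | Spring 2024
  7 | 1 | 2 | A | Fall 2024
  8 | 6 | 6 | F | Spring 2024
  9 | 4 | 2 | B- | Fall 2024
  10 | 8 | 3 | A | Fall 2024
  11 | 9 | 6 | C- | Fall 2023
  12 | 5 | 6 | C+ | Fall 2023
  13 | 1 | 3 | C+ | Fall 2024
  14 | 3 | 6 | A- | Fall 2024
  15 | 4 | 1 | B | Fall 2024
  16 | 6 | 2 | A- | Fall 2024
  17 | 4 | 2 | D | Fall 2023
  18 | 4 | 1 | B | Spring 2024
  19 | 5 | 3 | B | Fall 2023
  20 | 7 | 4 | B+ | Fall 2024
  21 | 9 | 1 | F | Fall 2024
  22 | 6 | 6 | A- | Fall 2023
SELECT p.name FROM courses p LEFT JOIN enrollments c ON c.course_id = p.id WHERE c.id IS NULL

Execution result:
(no rows)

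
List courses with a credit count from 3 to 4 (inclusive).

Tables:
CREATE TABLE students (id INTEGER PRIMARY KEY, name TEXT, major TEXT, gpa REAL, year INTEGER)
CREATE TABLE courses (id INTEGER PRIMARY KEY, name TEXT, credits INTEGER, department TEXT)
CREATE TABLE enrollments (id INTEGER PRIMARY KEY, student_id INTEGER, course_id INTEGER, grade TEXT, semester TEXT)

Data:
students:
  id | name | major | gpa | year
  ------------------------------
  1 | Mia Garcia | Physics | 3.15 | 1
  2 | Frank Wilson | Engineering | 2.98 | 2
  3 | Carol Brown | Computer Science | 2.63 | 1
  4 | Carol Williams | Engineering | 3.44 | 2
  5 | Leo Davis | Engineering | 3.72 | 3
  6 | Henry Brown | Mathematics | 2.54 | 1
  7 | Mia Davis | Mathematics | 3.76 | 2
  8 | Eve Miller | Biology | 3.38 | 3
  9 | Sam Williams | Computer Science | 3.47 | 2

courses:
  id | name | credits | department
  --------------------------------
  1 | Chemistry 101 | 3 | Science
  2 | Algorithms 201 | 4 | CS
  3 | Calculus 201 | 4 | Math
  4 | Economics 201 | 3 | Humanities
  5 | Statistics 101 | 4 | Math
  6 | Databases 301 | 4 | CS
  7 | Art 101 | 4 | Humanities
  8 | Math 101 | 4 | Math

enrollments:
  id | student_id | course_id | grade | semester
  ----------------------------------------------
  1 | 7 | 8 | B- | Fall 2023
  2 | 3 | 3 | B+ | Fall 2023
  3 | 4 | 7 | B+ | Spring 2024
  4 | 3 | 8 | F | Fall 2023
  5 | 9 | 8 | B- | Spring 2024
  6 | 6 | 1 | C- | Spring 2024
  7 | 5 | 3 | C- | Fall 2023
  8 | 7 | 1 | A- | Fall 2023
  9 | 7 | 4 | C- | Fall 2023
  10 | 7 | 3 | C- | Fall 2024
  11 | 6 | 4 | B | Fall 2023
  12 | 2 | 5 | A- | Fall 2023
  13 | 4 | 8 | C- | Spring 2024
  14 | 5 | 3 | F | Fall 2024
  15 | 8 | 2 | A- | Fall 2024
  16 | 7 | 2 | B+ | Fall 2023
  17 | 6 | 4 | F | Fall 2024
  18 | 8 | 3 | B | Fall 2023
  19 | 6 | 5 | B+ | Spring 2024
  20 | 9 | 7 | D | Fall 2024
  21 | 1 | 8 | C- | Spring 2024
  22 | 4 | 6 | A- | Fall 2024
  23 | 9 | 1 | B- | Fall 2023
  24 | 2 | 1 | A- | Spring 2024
SELECT name, credits FROM courses WHERE credits BETWEEN 3 AND 4

Execution result:
name | credits
Chemistry 101 | 3
Algorithms 201 | 4
Calculus 201 | 4
Economics 201 | 3
Statistics 101 | 4
Databases 301 | 4
Art 101 | 4
Math 101 | 4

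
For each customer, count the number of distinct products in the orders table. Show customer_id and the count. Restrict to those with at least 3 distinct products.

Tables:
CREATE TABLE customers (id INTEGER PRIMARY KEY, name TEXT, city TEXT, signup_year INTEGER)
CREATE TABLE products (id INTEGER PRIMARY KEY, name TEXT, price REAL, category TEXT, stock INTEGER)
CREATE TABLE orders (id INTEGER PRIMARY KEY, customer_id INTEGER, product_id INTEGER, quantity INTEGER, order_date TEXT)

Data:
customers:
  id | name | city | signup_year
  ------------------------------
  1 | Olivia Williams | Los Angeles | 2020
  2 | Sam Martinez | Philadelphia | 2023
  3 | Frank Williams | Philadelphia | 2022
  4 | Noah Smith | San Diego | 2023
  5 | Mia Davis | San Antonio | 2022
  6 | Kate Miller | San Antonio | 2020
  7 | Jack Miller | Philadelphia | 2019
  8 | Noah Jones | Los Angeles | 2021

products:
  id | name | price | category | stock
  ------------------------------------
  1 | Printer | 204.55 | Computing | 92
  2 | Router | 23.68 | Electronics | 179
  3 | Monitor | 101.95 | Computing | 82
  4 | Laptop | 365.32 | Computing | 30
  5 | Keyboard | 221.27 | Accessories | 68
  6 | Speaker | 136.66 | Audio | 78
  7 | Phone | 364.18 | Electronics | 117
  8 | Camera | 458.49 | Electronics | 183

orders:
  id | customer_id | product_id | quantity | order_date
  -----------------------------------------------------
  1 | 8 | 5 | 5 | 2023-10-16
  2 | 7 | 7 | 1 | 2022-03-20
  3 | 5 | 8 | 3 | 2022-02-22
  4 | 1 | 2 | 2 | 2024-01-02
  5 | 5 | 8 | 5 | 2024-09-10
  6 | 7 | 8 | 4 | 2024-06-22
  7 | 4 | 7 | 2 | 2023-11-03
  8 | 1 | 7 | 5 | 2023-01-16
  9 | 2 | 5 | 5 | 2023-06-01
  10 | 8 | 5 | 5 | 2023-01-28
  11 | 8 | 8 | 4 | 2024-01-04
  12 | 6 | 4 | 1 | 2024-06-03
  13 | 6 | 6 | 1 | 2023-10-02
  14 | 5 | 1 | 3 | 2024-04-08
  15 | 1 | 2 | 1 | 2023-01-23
SELECT customer_id, COUNT(DISTINCT product_id) AS distinct_product_count FROM orders GROUP BY customer_id HAVING COUNT(DISTINCT product_id) >= 3

Execution result:
(no rows)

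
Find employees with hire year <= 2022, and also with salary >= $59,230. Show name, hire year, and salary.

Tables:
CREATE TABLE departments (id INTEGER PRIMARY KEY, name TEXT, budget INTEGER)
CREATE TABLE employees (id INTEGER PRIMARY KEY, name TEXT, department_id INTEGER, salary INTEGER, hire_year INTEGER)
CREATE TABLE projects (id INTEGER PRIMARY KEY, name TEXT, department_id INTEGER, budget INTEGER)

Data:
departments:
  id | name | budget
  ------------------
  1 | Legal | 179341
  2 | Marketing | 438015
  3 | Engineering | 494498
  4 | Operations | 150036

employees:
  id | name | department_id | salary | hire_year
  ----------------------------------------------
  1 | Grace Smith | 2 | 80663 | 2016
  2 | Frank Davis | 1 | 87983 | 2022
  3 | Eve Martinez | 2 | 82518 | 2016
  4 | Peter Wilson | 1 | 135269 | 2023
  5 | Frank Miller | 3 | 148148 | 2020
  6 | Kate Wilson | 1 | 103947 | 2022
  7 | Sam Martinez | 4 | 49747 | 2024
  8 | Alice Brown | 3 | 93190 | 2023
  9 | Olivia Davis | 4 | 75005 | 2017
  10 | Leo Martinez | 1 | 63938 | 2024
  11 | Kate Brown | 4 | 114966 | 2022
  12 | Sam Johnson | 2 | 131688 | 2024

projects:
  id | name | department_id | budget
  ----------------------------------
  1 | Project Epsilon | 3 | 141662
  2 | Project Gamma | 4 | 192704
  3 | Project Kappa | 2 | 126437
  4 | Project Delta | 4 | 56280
SELECT name, hire_year, salary FROM employees WHERE hire_year <= 2022 AND salary >= 59230

Execution result:
name | hire_year | salary
Grace Smith | 2016 | 80663
Frank Davis | 2022 | 87983
Eve Martinez | 2016 | 82518
Frank Miller | 2020 | 148148
Kate Wilson | 2022 | 103947
Olivia Davis | 2017 | 75005
Kate Brown | 2022 | 114966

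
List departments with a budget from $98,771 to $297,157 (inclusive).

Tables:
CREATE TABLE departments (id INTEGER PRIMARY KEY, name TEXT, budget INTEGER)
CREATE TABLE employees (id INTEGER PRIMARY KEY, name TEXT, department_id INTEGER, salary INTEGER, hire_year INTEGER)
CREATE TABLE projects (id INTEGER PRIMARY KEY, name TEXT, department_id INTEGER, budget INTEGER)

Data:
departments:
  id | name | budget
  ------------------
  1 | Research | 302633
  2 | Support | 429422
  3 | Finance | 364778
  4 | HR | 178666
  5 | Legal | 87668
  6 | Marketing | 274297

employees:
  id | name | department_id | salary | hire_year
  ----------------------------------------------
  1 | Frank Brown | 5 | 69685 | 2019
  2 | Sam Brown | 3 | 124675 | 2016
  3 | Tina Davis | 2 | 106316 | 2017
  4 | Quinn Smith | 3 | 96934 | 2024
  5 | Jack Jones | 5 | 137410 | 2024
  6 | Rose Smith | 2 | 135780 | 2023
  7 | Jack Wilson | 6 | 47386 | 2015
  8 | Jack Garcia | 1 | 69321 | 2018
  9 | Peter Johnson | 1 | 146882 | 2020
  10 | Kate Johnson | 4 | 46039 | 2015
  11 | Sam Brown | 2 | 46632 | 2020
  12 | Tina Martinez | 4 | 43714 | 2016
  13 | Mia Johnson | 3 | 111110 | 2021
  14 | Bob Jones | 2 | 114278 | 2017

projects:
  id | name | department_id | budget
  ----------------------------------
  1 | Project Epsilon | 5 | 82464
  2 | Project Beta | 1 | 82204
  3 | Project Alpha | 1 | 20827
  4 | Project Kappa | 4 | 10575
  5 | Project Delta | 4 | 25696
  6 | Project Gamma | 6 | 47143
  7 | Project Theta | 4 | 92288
SELECT name, budget FROM departments WHERE budget BETWEEN 98771 AND 297157

Execution result:
name | budget
HR | 178666
Marketing | 274297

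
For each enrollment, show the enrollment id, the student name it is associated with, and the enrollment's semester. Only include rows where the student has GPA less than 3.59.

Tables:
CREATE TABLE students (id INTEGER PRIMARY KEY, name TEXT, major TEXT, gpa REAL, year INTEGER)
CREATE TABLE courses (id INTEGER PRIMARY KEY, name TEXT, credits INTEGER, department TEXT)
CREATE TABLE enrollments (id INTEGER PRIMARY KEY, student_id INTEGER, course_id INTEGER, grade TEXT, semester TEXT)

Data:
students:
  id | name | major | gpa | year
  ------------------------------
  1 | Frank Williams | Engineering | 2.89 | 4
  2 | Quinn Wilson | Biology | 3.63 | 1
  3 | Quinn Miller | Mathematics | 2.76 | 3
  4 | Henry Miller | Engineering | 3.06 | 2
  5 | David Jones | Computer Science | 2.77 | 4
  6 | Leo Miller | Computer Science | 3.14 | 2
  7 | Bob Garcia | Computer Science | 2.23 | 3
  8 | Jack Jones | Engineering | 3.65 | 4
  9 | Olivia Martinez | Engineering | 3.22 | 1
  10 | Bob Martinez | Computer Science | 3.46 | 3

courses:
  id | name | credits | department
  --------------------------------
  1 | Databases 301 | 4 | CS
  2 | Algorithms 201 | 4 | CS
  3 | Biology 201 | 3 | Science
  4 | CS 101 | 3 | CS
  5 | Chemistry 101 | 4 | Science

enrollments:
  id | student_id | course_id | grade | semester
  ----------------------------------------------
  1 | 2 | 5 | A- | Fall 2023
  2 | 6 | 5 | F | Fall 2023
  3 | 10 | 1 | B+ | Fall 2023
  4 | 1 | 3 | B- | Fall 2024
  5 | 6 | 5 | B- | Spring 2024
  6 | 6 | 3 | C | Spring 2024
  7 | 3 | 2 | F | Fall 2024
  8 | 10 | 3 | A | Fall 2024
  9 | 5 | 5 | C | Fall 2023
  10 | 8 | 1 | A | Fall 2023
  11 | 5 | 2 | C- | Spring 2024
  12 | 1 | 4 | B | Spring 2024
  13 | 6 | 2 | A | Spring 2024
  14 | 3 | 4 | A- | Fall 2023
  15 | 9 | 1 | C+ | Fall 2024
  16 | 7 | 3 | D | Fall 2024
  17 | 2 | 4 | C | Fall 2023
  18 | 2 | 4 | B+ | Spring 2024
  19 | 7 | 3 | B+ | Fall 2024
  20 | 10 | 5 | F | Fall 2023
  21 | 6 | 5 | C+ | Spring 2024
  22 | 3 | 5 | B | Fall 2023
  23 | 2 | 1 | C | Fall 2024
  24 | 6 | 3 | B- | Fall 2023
SELECT c.id, p.name AS student, c.semester FROM enrollments c JOIN students p ON c.student_id = p.id WHERE p.gpa < 3.59

Execution result:
id | student | semester
2 | Leo Miller | Fall 2023
3 | Bob Martinez | Fall 2023
4 | Frank Williams | Fall 2024
5 | Leo Miller | Spring 2024
6 | Leo Miller | Spring 2024
7 | Quinn Miller | Fall 2024
8 | Bob Martinez | Fall 2024
9 | David Jones | Fall 2023
11 | David Jones | Spring 2024
12 | Frank Williams | Spring 2024
13 | Leo Miller | Spring 2024
14 | Quinn Miller | Fall 2023
15 | Olivia Martinez | Fall 2024
16 | Bob Garcia | Fall 2024
19 | Bob Garcia | Fall 2024
20 | Bob Martinez | Fall 2023
21 | Leo Miller | Spring 2024
22 | Quinn Miller | Fall 2023
24 | Leo Miller | Fall 2023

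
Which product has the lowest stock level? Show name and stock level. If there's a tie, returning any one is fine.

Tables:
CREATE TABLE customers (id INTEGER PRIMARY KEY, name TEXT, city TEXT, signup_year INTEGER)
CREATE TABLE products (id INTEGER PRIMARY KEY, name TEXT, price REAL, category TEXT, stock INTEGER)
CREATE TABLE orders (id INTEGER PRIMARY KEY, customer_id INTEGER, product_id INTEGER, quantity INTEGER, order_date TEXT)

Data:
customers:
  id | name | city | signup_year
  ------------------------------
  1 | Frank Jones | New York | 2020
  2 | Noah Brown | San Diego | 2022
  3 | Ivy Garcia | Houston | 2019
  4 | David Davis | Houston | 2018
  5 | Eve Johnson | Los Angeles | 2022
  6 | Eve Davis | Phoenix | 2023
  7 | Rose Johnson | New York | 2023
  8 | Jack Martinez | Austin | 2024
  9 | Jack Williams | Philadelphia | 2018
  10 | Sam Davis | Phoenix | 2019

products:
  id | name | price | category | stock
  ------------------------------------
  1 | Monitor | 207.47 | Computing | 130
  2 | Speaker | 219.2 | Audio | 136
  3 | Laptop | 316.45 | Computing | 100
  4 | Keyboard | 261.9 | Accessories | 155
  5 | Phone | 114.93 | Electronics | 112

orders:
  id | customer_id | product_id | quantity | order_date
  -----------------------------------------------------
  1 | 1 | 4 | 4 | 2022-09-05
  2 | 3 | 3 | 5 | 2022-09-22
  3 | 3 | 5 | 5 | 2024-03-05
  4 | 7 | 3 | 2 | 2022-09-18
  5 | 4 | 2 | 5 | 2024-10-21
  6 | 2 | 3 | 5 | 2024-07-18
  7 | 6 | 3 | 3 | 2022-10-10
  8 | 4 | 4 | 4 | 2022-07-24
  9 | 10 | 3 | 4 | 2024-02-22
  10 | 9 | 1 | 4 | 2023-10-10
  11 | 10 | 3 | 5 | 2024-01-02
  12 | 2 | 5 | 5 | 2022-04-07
SELECT name, stock FROM products ORDER BY stock ASC LIMIT 1

Execution result:
name | stock
Laptop | 100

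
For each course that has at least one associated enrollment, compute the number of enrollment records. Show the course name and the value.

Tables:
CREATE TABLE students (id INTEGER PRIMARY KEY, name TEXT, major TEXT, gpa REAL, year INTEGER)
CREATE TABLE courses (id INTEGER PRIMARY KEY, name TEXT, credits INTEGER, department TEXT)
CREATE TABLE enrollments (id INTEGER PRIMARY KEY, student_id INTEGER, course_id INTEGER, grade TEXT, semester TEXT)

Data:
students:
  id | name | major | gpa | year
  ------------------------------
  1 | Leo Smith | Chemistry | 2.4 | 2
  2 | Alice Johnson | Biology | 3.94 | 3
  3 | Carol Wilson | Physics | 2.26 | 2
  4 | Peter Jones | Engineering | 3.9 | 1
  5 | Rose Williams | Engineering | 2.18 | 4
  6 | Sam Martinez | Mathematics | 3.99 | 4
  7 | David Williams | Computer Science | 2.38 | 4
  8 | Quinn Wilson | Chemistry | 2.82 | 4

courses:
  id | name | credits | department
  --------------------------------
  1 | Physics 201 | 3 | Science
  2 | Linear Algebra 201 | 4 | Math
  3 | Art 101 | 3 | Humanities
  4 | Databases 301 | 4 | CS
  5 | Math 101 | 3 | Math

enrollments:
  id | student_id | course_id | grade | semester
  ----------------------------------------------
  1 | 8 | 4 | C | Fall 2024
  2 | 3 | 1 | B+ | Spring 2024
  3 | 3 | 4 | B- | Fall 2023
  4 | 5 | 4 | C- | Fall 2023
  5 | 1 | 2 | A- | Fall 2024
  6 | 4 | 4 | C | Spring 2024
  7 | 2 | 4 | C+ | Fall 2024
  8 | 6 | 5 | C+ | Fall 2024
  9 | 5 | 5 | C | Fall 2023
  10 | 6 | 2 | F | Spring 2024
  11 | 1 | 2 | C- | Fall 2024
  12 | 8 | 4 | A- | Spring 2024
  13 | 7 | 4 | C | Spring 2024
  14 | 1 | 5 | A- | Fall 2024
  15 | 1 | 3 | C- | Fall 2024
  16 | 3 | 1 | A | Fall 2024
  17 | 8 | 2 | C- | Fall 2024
SELECT p.name, COUNT(*) AS n FROM enrollments c JOIN courses p ON c.course_id = p.id GROUP BY p.id, p.name

Execution result:
name | n
Physics 201 | 2
Linear Algebra 201 | 4
Art 101 | 1
Databases 301 | 7
Math 101 | 3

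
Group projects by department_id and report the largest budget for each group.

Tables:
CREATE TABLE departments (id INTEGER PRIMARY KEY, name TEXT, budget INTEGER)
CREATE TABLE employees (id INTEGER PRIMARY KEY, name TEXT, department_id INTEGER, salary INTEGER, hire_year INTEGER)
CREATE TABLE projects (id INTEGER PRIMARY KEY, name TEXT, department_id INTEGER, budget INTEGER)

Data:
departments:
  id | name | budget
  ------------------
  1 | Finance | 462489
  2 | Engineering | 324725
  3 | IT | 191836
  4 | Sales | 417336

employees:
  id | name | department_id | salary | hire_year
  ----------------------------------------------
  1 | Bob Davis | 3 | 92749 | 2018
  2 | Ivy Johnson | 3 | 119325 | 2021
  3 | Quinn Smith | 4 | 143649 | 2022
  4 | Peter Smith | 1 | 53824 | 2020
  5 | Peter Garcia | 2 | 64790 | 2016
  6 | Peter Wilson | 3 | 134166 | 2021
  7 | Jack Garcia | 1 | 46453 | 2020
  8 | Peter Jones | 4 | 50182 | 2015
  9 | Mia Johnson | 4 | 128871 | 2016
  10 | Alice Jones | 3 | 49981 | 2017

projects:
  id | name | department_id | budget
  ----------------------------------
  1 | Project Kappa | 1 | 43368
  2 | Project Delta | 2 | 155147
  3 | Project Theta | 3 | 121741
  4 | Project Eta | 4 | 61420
SELECT department_id, MAX(budget) AS max_budget FROM projects GROUP BY department_id

Execution result:
department_id | max_budget
1 | 43368
2 | 155147
3 | 121741
4 | 61420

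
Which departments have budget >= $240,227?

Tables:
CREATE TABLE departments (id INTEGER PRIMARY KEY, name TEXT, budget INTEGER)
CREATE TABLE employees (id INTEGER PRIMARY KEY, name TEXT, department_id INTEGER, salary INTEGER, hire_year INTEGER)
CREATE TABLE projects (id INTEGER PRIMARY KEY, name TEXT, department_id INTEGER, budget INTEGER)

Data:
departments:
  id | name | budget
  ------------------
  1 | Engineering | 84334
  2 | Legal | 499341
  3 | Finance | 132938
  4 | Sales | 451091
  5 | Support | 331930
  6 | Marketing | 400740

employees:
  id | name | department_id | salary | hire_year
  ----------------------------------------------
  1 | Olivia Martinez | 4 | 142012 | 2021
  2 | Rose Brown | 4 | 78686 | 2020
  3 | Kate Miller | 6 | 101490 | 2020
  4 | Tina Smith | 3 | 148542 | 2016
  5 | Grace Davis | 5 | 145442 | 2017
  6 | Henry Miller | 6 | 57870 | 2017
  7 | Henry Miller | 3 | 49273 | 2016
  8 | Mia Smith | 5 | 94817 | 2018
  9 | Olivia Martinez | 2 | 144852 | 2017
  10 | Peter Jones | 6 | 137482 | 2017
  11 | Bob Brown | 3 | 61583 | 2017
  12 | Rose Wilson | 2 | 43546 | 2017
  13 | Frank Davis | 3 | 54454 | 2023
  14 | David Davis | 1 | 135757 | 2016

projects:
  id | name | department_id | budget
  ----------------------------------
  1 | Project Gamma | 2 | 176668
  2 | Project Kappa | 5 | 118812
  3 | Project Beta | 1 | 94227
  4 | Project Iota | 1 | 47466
SELECT name, budget FROM departments WHERE budget >= 240227

Execution result:
name | budget
Legal | 499341
Sales | 451091
Support | 331930
Marketing | 400740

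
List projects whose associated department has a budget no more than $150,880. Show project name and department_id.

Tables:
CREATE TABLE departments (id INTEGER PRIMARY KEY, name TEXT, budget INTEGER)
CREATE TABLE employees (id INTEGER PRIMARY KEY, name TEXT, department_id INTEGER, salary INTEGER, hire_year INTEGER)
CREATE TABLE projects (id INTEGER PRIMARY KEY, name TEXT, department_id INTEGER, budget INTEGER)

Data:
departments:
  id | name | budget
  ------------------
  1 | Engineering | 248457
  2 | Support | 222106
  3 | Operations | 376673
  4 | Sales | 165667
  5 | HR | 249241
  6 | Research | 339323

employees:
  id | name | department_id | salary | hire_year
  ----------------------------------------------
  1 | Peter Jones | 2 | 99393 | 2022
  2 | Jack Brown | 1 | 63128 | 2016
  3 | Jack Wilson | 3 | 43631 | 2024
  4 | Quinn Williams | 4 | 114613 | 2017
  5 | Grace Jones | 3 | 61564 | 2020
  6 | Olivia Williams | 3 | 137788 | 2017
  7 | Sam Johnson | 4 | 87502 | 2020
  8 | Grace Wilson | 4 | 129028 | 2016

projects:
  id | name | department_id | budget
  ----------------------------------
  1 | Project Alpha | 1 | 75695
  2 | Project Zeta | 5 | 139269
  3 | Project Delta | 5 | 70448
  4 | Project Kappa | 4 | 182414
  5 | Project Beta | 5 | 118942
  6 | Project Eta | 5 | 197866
SELECT name, department_id FROM projects WHERE department_id IN (SELECT id FROM departments WHERE budget <= 150880)

Execution result:
(no rows)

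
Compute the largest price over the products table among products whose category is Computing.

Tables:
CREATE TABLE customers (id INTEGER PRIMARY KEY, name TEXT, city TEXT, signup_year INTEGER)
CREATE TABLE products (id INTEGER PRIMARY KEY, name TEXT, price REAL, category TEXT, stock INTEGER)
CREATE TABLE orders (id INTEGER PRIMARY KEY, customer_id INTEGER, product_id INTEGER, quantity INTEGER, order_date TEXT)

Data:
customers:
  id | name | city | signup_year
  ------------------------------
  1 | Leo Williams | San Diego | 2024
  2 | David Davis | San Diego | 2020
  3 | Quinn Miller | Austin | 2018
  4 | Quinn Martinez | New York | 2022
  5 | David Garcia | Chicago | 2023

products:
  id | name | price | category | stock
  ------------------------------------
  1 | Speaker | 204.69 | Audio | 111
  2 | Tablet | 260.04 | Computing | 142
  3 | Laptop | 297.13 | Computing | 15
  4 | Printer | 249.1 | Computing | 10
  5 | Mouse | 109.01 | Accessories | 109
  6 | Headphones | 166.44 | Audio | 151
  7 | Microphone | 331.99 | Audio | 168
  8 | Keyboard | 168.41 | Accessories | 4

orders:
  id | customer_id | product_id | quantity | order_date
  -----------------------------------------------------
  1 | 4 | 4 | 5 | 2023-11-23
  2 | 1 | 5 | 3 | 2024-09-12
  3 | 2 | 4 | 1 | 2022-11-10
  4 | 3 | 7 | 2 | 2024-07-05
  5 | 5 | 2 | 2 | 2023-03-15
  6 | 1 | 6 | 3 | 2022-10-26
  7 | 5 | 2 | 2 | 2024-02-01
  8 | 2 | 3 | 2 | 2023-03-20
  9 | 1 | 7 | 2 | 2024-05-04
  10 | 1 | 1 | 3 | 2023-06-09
SELECT MAX(price) FROM products WHERE category = 'Computing'

Execution result:
297.13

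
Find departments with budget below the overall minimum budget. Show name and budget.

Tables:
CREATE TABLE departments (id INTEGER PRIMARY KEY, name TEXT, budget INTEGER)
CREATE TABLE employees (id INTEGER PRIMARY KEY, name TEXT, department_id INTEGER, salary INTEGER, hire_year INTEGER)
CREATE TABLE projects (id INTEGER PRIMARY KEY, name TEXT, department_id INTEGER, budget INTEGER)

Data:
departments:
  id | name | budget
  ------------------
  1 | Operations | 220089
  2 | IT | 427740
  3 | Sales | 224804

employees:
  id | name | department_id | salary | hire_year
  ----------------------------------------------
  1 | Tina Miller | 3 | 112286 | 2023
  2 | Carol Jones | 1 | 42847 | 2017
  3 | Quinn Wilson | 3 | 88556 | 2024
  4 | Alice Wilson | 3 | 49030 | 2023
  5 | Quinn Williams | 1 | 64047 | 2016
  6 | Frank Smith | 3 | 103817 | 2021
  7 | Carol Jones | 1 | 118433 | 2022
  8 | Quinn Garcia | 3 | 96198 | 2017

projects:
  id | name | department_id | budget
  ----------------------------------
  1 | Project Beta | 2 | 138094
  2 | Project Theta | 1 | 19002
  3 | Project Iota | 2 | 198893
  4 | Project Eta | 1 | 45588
SELECT name, budget FROM departments WHERE budget < (SELECT MIN(budget) FROM departments)

Execution result:
(no rows)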